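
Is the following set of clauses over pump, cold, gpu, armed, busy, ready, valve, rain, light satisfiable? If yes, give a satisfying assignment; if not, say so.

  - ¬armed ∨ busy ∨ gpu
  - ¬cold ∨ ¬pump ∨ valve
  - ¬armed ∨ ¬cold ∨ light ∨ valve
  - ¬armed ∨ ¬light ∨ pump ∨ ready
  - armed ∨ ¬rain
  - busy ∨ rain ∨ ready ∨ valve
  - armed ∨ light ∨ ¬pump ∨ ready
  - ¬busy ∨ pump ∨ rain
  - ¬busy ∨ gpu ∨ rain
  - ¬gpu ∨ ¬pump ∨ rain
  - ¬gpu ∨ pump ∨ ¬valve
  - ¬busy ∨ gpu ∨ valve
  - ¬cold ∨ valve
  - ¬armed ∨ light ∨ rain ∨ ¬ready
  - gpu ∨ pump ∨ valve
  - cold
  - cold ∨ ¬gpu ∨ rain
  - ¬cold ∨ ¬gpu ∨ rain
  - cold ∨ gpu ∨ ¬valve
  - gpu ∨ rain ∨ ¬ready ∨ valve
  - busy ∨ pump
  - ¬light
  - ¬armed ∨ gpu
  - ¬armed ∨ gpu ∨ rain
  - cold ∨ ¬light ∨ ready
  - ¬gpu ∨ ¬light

pump: True; cold: True; gpu: True; armed: True; busy: True; ready: False; valve: True; rain: True; light: False

Unit clause (cold) forces cold = True.
Unit clause (¬light) forces light = False.
In (¬cold ∨ valve) only valve is left, so valve = True.
Set pump = True.
Set gpu = True.
  then (¬gpu ∨ ¬pump ∨ rain) forces rain = True.
  then (armed ∨ ¬rain) forces armed = True.
Set busy = True.
Set ready = False.
All clauses satisfied.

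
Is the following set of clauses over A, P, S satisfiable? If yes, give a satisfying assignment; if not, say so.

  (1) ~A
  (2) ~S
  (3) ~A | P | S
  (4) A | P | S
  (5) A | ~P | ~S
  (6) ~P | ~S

Unit clause (~A) forces A = False.
Unit clause (~S) forces S = False.
In (A | P | S) only P is left, so P = True.
All clauses satisfied.

A = False, P = True, S = False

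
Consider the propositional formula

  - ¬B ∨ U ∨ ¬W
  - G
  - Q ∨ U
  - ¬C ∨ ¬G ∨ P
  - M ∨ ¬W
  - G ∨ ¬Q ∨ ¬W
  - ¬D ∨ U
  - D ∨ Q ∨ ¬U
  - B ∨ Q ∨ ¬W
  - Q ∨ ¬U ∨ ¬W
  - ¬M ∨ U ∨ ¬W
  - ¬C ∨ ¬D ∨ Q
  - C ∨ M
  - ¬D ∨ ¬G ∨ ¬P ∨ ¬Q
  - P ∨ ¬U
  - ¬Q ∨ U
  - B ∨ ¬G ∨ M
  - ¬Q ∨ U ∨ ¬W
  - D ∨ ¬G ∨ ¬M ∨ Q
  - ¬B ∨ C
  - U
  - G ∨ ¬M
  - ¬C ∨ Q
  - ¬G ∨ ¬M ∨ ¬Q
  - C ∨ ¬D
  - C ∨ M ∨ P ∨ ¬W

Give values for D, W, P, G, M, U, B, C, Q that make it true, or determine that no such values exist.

Unit clause (G) forces G = True.
Unit clause (U) forces U = True.
In (P ∨ ¬U) only P is left, so P = True.
Try D = True:
  (¬D ∨ ¬G ∨ ¬P ∨ ¬Q) forces Q = False.
  (Q ∨ ¬U ∨ ¬W) forces W = False.
  (¬C ∨ ¬D ∨ Q) forces C = False.
  clause (C ∨ ¬D) is falsified — backtrack.
So D = False.
  then (D ∨ Q ∨ ¬U) forces Q = True.
  then (¬G ∨ ¬M ∨ ¬Q) forces M = False.
  then (M ∨ ¬W) forces W = False.
  then (C ∨ M) forces C = True.
  then (B ∨ ¬G ∨ M) forces B = True.
All clauses satisfied.

D = False; W = False; P = True; G = True; M = False; U = True; B = True; C = True; Q = True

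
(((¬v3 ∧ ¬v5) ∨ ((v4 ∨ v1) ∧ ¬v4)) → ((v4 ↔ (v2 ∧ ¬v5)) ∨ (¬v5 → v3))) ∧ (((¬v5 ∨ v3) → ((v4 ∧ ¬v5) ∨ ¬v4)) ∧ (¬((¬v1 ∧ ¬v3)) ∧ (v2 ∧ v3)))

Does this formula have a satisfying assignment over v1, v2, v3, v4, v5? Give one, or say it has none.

v1: False; v2: True; v3: True; v4: False; v5: False

  ((¬v3 ∧ ¬v5) ∨ ((v4 ∨ v1) ∧ ¬v4)) → ((v4 ↔ (v2 ∧ ¬v5)) ∨ (¬v5 → v3)) = True
    (¬v3 ∧ ¬v5) ∨ ((v4 ∨ v1) ∧ ¬v4) = False
      ¬v3 ∧ ¬v5 = False
        ¬v3 = False
        ¬v5 = True
      (v4 ∨ v1) ∧ ¬v4 = False
        v4 ∨ v1 = False
        ¬v4 = True
    (v4 ↔ (v2 ∧ ¬v5)) ∨ (¬v5 → v3) = True
      v4 ↔ (v2 ∧ ¬v5) = False
        v2 ∧ ¬v5 = True
          ¬v5 = True
      ¬v5 → v3 = True
        ¬v5 = True
  ((¬v5 ∨ v3) → ((v4 ∧ ¬v5) ∨ ¬v4)) ∧ (¬((¬v1 ∧ ¬v3)) ∧ (v2 ∧ v3)) = True
    (¬v5 ∨ v3) → ((v4 ∧ ¬v5) ∨ ¬v4) = True
      ¬v5 ∨ v3 = True
        ¬v5 = True
      (v4 ∧ ¬v5) ∨ ¬v4 = True
        v4 ∧ ¬v5 = False
          ¬v5 = True
        ¬v4 = True
    ¬((¬v1 ∧ ¬v3)) ∧ (v2 ∧ v3) = True
      ¬((¬v1 ∧ ¬v3)) = True
        ¬v1 ∧ ¬v3 = False
          ¬v1 = True
          ¬v3 = False
      v2 ∧ v3 = True
Both conjuncts True, so the formula holds.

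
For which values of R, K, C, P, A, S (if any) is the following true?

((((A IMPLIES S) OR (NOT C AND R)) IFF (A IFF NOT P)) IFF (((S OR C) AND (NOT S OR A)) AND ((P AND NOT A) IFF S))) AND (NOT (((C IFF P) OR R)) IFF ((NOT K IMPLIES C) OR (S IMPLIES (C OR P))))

R: False; K: True; C: True; P: False; A: False; S: True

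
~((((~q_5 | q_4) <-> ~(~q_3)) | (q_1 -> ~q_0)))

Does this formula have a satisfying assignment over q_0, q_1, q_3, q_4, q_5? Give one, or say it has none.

q_0: True; q_1: True; q_3: True; q_4: False; q_5: True

  ~((((~q_5 | q_4) <-> ~(~q_3)) | (q_1 -> ~q_0))) = True
    ((~q_5 | q_4) <-> ~(~q_3)) | (q_1 -> ~q_0) = False
      (~q_5 | q_4) <-> ~(~q_3) = False
        ~q_5 | q_4 = False
          ~q_5 = False
        ~(~q_3) = True
          ~q_3 = False
      q_1 -> ~q_0 = False
        ~q_0 = False
The formula evaluates to True.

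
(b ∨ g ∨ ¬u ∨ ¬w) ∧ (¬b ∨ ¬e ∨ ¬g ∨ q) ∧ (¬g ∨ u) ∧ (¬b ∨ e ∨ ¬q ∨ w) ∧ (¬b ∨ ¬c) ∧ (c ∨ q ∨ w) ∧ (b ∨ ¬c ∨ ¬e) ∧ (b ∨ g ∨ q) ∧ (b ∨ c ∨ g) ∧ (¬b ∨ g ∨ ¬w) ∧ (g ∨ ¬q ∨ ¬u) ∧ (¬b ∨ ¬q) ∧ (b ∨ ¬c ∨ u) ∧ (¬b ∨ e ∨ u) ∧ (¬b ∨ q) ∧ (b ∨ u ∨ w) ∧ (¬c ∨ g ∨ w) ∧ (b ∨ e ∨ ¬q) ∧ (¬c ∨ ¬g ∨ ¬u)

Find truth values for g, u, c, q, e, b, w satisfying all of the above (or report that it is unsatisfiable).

g = True, u = True, c = False, q = False, e = True, b = False, w = True

Set g = True.
  then (¬g ∨ u) forces u = True.
  then (¬c ∨ ¬g ∨ ¬u) forces c = False.
Set q = False.
  then (c ∨ q ∨ w) forces w = True.
  then (¬b ∨ q) forces b = False.
Set e = True.
All clauses satisfied.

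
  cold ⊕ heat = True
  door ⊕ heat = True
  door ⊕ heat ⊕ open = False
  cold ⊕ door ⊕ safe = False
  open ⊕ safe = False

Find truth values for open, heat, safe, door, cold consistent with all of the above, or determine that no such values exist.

The formula is unsatisfiable.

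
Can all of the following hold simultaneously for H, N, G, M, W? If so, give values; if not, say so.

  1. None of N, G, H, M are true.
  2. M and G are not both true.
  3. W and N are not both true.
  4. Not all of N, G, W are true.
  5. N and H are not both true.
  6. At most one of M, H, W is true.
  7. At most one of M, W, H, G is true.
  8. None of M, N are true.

H: False, N: False, G: False, M: False, W: True

  (1) {N, G, H, M}: 0 true — none ✓
  (2) M=F, G=F — not both ✓
  (3) W=T, N=F — not both ✓
  (4) {N, G, W}: 1/3 true — not all ✓
  (5) N=F, H=F — not both ✓
  (6) {M, H, W}: 1 true — at most one ✓
  (7) {M, W, H, G}: 1 true — at most one ✓
  (8) {M, N}: 0 true — none ✓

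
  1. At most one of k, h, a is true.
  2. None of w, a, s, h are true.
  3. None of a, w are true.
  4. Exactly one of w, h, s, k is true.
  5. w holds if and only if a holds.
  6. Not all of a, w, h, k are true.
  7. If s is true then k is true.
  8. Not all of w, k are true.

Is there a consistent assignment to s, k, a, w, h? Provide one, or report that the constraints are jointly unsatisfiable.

s = False; k = True; a = False; w = False; h = False

  (1) {k, h, a}: 1 true — at most one ✓
  (2) {w, a, s, h}: 0 true — none ✓
  (3) {a, w}: 0 true — none ✓
  (4) {w, h, s, k}: 1 true — exactly one ✓
  (5) w=F, a=F — same ✓
  (6) {a, w, h, k}: 1/4 true — not all ✓
  (7) s=F ⇒ k: vacuous ✓
  (8) {w, k}: 1/2 true — not all ✓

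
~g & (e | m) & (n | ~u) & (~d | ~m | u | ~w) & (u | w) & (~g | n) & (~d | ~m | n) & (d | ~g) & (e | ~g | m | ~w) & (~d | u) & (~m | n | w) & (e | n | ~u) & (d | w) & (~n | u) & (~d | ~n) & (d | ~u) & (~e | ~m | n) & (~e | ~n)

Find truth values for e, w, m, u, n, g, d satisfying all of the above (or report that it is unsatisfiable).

e: False, w: True, m: True, u: False, n: False, g: False, d: False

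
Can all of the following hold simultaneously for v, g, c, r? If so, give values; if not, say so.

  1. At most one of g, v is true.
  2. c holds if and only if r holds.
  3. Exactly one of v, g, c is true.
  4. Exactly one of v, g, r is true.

v = True, g = False, c = False, r = False

  (1) {g, v}: 1 true — at most one ✓
  (2) c=F, r=F — same ✓
  (3) {v, g, c}: 1 true — exactly one ✓
  (4) {v, g, r}: 1 true — exactly one ✓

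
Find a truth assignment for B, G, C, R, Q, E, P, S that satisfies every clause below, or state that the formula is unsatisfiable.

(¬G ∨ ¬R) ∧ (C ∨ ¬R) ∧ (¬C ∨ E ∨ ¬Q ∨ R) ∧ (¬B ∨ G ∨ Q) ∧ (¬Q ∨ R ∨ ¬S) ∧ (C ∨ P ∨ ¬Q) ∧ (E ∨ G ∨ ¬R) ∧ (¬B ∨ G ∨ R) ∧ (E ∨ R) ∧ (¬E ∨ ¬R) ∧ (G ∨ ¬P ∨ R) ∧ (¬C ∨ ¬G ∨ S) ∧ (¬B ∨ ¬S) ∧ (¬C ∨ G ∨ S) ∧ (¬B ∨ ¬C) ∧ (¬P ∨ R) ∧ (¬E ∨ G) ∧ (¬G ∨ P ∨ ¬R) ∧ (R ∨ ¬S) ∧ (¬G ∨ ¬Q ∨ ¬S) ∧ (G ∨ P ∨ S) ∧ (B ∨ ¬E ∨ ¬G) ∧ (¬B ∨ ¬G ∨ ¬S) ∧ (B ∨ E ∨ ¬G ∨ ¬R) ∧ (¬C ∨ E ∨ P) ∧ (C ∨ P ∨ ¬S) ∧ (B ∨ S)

B=T, G=T, C=F, R=F, Q=F, E=T, P=F, S=F

Set B = True.
  then (¬B ∨ ¬S) forces S = False.
  then (¬B ∨ ¬C) forces C = False.
  then (C ∨ ¬R) forces R = False.
  then (¬B ∨ G ∨ R) forces G = True.
  then (E ∨ R) forces E = True.
  then (¬P ∨ R) forces P = False.
  then (C ∨ P ∨ ¬Q) forces Q = False.
All clauses satisfied.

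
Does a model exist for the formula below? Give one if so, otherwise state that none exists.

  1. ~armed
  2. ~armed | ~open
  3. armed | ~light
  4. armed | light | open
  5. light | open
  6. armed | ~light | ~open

open=T; armed=F; light=F

Unit clause (~armed) forces armed = False.
In (armed | ~light) only ~light is left, so light = False.
In (armed | light | open) only open is left, so open = True.
Check each clause:
  (~armed): ~armed holds.
  (~armed | ~open): ~armed holds.
  (armed | ~light): ~light holds.
  (armed | light | open): open holds.
  (light | open): open holds.
  (armed | ~light | ~open): ~light holds.
All clauses satisfied.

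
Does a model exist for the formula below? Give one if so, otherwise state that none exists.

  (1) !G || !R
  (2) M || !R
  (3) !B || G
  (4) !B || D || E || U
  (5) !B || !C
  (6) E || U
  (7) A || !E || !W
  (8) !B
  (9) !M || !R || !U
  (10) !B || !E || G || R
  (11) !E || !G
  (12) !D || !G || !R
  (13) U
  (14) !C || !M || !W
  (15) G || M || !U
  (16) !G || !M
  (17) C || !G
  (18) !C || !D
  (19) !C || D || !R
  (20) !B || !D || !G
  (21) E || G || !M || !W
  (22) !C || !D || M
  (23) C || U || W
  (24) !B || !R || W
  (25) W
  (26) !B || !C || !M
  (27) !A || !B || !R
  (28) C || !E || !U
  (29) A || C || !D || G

M=F, B=F, W=T, R=F, A=F, G=T, U=T, D=F, C=T, E=F

Unit clause (!B) forces B = False.
Unit clause (U) forces U = True.
Unit clause (W) forces W = True.
Try M = True:
  (!M || !R || !U) forces R = False.
  (!C || !M || !W) forces C = False.
  (!G || !M) forces G = False.
  (E || G || !M || !W) forces E = True.
  clause (C || !E || !U) is falsified — backtrack.
So M = False.
  then (M || !R) forces R = False.
  then (G || M || !U) forces G = True.
  then (C || !G) forces C = True.
  then (!C || !D) forces D = False.
  then (!E || !G) forces E = False.
Set A = False.
All clauses satisfied.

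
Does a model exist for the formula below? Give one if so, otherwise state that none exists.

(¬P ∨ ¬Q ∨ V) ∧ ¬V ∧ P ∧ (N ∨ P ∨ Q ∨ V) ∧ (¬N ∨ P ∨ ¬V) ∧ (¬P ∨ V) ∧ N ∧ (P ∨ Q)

The formula is unsatisfiable.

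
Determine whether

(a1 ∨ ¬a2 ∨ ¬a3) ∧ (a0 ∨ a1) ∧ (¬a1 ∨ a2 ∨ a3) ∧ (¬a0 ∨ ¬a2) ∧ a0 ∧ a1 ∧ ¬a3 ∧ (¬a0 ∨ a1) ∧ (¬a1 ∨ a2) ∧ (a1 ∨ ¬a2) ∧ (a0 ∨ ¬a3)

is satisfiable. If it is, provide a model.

Case a0 = True:
  (¬a0 ∨ ¬a2) forces a2 = False.
  (a1) forces a1 = True.
  Clause (¬a1 ∨ a2) is falsified — contradiction.
Case a0 = False:
  Clause (a0) is falsified — contradiction.
Both cases fail, so the formula is unsatisfiable.

No satisfying assignment exists.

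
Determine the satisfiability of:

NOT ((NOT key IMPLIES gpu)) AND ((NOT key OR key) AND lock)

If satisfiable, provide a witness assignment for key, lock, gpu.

key: False, lock: True, gpu: False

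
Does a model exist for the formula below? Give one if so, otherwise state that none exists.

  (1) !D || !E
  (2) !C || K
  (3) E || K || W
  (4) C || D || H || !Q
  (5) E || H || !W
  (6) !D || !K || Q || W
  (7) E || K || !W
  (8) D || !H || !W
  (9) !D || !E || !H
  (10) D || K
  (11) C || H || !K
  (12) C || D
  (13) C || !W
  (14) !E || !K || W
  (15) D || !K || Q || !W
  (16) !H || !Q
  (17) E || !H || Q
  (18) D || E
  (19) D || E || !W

Q=T, C=T, W=T, D=F, H=F, K=T, E=T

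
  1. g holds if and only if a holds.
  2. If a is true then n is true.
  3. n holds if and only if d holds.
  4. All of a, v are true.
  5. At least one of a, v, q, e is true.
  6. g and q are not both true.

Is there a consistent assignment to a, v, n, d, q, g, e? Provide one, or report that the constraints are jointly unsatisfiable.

a = True; v = True; n = True; d = True; q = False; g = True; e = False

  (1) g=T, a=T — same ✓
  (2) a=T ⇒ n: T ✓
  (3) n=T, d=T — same ✓
  (4) {a, v}: all 2 true ✓
  (5) {a, v, q, e}: 2 true — at least one ✓
  (6) g=T, q=F — not both ✓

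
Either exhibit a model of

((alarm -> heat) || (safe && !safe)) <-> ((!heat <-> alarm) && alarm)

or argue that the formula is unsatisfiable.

No satisfying assignment exists.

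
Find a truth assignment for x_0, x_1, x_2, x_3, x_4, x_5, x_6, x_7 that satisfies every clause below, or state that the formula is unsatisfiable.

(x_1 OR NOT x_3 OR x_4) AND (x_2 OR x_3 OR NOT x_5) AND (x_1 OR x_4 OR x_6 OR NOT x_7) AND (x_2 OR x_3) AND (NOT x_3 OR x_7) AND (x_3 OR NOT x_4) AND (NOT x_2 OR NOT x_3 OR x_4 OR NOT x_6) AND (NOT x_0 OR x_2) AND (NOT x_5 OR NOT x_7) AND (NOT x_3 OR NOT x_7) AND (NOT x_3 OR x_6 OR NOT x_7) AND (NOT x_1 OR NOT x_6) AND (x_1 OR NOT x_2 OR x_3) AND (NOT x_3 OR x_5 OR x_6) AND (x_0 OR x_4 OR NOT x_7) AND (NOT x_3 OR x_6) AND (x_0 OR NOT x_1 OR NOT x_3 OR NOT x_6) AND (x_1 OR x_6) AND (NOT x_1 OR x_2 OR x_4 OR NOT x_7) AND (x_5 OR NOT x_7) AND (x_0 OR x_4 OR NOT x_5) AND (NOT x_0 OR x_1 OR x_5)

Set x_0 = False.
Set x_1 = True.
  then (NOT x_1 OR NOT x_6) forces x_6 = False.
  then (NOT x_3 OR x_6) forces x_3 = False.
  then (x_2 OR x_3) forces x_2 = True.
  then (x_3 OR NOT x_4) forces x_4 = False.
  then (x_0 OR x_4 OR NOT x_7) forces x_7 = False.
  then (x_0 OR x_4 OR NOT x_5) forces x_5 = False.
All clauses satisfied.

x_0 = False, x_1 = True, x_2 = True, x_3 = False, x_4 = False, x_5 = False, x_6 = False, x_7 = False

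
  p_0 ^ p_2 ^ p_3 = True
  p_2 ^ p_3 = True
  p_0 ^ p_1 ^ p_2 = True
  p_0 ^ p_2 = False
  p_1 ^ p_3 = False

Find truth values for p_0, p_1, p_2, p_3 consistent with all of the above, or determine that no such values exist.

p_0=F, p_1=T, p_2=F, p_3=T

p_0 ^ p_2 ^ p_3 = F ^ F ^ T = True ✓
p_2 ^ p_3 = F ^ T = True ✓
p_0 ^ p_1 ^ p_2 = F ^ T ^ F = True ✓
p_0 ^ p_2 = F ^ F = False ✓
p_1 ^ p_3 = T ^ T = False ✓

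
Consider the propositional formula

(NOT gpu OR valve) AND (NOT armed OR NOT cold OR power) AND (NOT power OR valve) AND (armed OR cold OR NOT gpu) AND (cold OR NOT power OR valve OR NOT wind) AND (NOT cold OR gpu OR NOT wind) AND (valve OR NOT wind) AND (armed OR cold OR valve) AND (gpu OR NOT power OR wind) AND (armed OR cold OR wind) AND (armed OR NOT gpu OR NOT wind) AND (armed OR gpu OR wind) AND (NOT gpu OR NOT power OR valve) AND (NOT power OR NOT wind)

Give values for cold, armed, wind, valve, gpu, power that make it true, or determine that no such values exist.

cold = True, armed = True, wind = False, valve = True, gpu = True, power = True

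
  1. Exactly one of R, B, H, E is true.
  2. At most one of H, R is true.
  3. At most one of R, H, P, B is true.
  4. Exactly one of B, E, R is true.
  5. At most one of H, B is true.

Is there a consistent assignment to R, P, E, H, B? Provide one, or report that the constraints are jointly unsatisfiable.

R=F, P=F, E=T, H=F, B=F

  (1) {R, B, H, E}: 1 true — exactly one ✓
  (2) {H, R}: 0 true — at most one ✓
  (3) {R, H, P, B}: 0 true — at most one ✓
  (4) {B, E, R}: 1 true — exactly one ✓
  (5) {H, B}: 0 true — at most one ✓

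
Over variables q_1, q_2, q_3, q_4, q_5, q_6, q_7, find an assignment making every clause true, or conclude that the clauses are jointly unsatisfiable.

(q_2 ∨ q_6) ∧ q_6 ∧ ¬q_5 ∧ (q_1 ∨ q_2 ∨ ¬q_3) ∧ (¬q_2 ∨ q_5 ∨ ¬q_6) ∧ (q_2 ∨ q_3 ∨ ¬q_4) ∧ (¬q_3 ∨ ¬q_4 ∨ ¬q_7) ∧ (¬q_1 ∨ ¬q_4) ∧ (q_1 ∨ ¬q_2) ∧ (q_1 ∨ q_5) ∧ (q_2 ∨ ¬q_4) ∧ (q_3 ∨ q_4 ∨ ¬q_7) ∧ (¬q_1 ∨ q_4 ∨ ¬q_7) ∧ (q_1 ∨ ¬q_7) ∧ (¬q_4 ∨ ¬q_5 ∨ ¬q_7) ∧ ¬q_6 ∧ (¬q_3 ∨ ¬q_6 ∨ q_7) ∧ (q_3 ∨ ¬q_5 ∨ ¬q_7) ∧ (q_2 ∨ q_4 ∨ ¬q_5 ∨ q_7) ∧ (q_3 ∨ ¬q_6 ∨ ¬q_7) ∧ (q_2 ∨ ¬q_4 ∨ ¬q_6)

Unsatisfiable

Case q_6 = True:
  Clause (¬q_6) is falsified — contradiction.
Case q_6 = False:
  Clause (q_6) is falsified — contradiction.
Both cases fail, so the formula is unsatisfiable.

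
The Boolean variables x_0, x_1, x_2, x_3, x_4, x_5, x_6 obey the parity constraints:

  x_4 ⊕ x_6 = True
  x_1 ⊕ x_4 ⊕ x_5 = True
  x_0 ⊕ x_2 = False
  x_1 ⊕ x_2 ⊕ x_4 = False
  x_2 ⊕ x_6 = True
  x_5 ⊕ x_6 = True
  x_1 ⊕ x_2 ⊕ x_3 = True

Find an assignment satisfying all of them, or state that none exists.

Adding constraints 2, 4, 5, 6 mod 2: every variable appears an even number of times on the left, so the left side is 0.
But the right sides sum to 1 (mod 2). 0 ≠ 1 — the system is inconsistent.

Unsatisfiable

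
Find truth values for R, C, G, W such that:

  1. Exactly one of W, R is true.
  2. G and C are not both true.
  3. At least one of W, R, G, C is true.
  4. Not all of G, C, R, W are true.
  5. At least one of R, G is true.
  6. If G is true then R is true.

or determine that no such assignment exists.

R: True; C: False; G: True; W: False

  (1) {W, R}: 1 true — exactly one ✓
  (2) G=T, C=F — not both ✓
  (3) {W, R, G, C}: 2 true — at least one ✓
  (4) {G, C, R, W}: 2/4 true — not all ✓
  (5) {R, G}: 2 true — at least one ✓
  (6) G=T ⇒ R: T ✓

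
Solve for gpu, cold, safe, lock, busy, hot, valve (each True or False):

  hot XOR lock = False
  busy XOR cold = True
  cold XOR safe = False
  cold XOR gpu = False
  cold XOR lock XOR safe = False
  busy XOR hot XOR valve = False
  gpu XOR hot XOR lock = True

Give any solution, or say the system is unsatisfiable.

gpu = True; cold = True; safe = True; lock = False; busy = False; hot = False; valve = False

hot XOR lock = F XOR F = False ✓
busy XOR cold = F XOR T = True ✓
cold XOR safe = T XOR T = False ✓
cold XOR gpu = T XOR T = False ✓
cold XOR lock XOR safe = T XOR F XOR T = False ✓
busy XOR hot XOR valve = F XOR F XOR F = False ✓
gpu XOR hot XOR lock = T XOR F XOR F = True ✓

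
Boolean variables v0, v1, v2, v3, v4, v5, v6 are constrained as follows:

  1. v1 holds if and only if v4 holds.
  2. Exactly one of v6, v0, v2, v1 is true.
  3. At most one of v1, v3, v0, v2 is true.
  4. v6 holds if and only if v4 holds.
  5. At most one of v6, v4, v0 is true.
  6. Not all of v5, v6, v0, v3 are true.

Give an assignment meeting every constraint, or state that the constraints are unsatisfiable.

v0=T; v1=F; v2=F; v3=F; v4=F; v5=F; v6=F

  (1) v1=F, v4=F — same ✓
  (2) {v6, v0, v2, v1}: 1 true — exactly one ✓
  (3) {v1, v3, v0, v2}: 1 true — at most one ✓
  (4) v6=F, v4=F — same ✓
  (5) {v6, v4, v0}: 1 true — at most one ✓
  (6) {v5, v6, v0, v3}: 1/4 true — not all ✓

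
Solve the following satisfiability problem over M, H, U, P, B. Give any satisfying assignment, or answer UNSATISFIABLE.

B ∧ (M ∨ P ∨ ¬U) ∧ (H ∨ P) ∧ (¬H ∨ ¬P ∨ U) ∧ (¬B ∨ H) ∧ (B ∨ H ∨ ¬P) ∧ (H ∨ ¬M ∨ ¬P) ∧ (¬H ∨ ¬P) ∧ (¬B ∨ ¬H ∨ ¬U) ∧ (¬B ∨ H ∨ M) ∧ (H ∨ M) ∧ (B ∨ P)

Unit clause (B) forces B = True.
In (¬B ∨ H) only H is left, so H = True.
In (¬H ∨ ¬P) only ¬P is left, so P = False.
In (¬B ∨ ¬H ∨ ¬U) only ¬U is left, so U = False.
Set M = True.
All clauses satisfied.

M=T, H=T, U=F, P=F, B=T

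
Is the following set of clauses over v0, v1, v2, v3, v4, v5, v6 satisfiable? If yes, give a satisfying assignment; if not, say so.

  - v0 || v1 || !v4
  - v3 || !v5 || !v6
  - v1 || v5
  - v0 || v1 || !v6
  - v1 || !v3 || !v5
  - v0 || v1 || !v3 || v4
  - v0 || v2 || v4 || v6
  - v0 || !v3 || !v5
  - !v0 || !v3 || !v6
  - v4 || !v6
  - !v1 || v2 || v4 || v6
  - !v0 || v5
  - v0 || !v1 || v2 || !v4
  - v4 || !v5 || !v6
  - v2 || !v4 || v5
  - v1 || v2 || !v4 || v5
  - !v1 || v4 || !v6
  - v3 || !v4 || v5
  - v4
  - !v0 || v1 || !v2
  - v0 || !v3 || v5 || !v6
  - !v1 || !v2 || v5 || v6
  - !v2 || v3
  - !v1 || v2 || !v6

Unit clause (v4) forces v4 = True.
Set v0 = True.
  then (!v0 || v5) forces v5 = True.
Set v1 = False.
  then (v1 || !v3 || !v5) forces v3 = False.
  then (!v0 || v1 || !v2) forces v2 = False.
  then (v3 || !v5 || !v6) forces v6 = False.
All clauses satisfied.

v0: True, v1: False, v2: False, v3: False, v4: True, v5: True, v6: False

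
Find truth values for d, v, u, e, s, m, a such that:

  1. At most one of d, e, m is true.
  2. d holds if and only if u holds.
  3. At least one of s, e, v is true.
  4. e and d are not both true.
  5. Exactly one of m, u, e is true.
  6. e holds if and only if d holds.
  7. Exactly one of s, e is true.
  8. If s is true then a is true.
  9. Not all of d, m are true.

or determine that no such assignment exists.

d = False; v = False; u = False; e = False; s = True; m = True; a = True

  (1) {d, e, m}: 1 true — at most one ✓
  (2) d=F, u=F — same ✓
  (3) {s, e, v}: 1 true — at least one ✓
  (4) e=F, d=F — not both ✓
  (5) {m, u, e}: 1 true — exactly one ✓
  (6) e=F, d=F — same ✓
  (7) {s, e}: 1 true — exactly one ✓
  (8) s=T ⇒ a: T ✓
  (9) {d, m}: 1/2 true — not all ✓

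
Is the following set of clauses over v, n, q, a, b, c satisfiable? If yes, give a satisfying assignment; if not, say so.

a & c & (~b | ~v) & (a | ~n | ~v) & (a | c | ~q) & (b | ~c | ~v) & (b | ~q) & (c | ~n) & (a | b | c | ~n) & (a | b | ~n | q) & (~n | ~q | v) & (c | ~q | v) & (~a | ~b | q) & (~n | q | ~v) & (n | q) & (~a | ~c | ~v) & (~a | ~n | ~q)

v = False, n = True, q = False, a = True, b = False, c = True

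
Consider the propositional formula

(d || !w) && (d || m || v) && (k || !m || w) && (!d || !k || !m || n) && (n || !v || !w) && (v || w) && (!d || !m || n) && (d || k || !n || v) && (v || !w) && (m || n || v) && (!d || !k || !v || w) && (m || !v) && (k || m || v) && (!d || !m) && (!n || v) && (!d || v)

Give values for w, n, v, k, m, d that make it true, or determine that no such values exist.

Try w = True:
  (d || !w) forces d = True.
  (v || !w) forces v = True.
  (n || !v || !w) forces n = True.
  (m || !v) forces m = True.
  clause (!d || !m) is falsified — backtrack.
So w = False.
  then (v || w) forces v = True.
  then (m || !v) forces m = True.
  then (!d || !m) forces d = False.
  then (k || !m || w) forces k = True.
Set n = True.
All clauses satisfied.

w = False, n = True, v = True, k = True, m = True, d = False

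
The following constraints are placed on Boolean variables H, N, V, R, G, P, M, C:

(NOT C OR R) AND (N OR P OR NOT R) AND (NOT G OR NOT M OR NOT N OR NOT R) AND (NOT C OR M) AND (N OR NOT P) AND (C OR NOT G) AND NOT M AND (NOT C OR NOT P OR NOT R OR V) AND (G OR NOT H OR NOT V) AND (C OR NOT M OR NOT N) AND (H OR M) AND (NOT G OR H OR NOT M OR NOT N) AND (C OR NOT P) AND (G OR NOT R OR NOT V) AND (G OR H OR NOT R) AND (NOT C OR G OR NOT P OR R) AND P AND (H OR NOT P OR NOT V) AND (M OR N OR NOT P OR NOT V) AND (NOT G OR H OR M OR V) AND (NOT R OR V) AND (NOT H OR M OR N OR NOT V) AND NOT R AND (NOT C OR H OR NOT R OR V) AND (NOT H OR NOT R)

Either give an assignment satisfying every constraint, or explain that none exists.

Case P = True:
  (N OR NOT P) forces N = True.
  (NOT M) forces M = False.
  (NOT C OR M) forces C = False.
  Clause (C OR NOT P) is falsified — contradiction.
Case P = False:
  Clause (P) is falsified — contradiction.
Both cases fail, so the formula is unsatisfiable.

Unsatisfiable — no assignment works.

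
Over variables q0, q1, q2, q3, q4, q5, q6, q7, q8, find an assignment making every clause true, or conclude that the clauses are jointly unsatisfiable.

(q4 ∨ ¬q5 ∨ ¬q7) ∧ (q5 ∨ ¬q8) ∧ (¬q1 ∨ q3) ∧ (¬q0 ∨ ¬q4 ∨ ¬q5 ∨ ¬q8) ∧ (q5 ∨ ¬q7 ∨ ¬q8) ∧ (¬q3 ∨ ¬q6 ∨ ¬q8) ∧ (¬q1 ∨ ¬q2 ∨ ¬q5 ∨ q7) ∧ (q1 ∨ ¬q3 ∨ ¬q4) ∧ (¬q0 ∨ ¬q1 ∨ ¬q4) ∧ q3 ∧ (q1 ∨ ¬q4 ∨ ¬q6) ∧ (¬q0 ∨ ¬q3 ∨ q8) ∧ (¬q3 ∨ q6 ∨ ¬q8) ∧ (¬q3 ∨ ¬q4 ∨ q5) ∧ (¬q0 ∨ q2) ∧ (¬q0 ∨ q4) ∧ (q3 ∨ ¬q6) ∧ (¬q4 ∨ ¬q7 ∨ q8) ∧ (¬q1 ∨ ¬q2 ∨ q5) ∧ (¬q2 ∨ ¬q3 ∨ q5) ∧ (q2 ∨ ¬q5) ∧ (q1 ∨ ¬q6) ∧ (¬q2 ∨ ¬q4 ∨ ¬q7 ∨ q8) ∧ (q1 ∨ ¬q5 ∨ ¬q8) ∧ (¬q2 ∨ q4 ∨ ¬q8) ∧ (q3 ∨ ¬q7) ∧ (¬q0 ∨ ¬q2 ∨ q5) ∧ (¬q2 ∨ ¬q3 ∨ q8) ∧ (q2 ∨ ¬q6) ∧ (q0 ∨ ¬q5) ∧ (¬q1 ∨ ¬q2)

q0=F, q1=T, q2=F, q3=T, q4=F, q5=F, q6=F, q7=T, q8=F

Unit clause (q3) forces q3 = True.
Try q0 = True:
  (¬q0 ∨ ¬q3 ∨ q8) forces q8 = True.
  (q5 ∨ ¬q8) forces q5 = True.
  (¬q0 ∨ ¬q4 ∨ ¬q5 ∨ ¬q8) forces q4 = False.
  clause (¬q0 ∨ q4) is falsified — backtrack.
So q0 = False.
  then (q0 ∨ ¬q5) forces q5 = False.
  then (q5 ∨ ¬q8) forces q8 = False.
  then (¬q3 ∨ ¬q4 ∨ q5) forces q4 = False.
  then (¬q2 ∨ ¬q3 ∨ q5) forces q2 = False.
  then (q2 ∨ ¬q6) forces q6 = False.
Set q1 = True.
Set q7 = True.
All clauses satisfied.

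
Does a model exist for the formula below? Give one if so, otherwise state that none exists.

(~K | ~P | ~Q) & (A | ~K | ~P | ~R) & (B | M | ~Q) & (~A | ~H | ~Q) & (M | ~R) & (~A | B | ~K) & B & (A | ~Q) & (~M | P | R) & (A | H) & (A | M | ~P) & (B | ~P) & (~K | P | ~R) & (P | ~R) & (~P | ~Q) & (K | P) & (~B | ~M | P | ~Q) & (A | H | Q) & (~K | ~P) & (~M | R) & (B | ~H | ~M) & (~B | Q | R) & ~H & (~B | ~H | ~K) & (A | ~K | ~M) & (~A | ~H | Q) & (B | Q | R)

Q = True, B = True, M = False, R = False, K = True, P = False, H = False, A = True

Unit clause (B) forces B = True.
Unit clause (~H) forces H = False.
In (A | H) only A is left, so A = True.
Set Q = True.
  then (~P | ~Q) forces P = False.
  then (K | P) forces K = True.
  then (~B | ~M | P | ~Q) forces M = False.
  then (M | ~R) forces R = False.
All clauses satisfied.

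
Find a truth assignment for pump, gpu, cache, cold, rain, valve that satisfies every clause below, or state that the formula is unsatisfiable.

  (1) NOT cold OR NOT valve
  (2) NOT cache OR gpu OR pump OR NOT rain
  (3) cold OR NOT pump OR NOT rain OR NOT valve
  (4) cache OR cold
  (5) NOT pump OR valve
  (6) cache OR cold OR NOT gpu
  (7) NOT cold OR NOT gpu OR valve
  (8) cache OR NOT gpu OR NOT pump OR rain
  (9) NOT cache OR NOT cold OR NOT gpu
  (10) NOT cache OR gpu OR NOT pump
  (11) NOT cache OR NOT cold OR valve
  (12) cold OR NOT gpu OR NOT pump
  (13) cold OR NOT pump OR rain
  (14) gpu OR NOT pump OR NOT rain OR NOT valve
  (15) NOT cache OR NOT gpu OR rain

pump=F, gpu=T, cache=T, cold=F, rain=T, valve=T

Set pump = False.
Set gpu = True.
Try cache = False:
  (cache OR cold) forces cold = True.
  (NOT cold OR NOT valve) forces valve = False.
  clause (NOT cold OR NOT gpu OR valve) is falsified — backtrack.
So cache = True.
  then (NOT cache OR NOT cold OR NOT gpu) forces cold = False.
  then (NOT cache OR NOT gpu OR rain) forces rain = True.
Set valve = True.
All clauses satisfied.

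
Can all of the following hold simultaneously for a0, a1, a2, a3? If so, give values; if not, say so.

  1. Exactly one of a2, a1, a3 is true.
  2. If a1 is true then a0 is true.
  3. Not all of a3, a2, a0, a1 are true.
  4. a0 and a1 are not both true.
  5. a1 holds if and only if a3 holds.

a0=T, a1=F, a2=T, a3=F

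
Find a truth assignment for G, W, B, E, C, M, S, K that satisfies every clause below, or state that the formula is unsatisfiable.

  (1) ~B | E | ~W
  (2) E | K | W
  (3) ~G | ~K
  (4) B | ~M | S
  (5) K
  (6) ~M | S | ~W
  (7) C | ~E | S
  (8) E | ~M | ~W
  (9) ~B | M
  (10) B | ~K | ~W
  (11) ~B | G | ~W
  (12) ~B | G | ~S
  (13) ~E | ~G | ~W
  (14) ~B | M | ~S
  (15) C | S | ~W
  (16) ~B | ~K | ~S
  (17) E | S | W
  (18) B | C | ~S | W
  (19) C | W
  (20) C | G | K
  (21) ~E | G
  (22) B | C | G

G = False; W = False; B = False; E = False; C = True; M = False; S = True; K = True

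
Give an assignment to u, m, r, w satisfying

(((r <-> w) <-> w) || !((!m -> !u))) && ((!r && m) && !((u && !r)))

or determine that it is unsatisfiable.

The formula is unsatisfiable.

Case m = True: the formula simplifies to ((r <-> w) <-> w) && (!r && !((u && !r))).
  r = True: the conjunct !r is False.
  r = False: simplifies to (!w <-> w) && !u.
    w = True: the conjunct !w <-> w becomes !True <-> True = False.
    w = False: the conjunct !w <-> w becomes !False <-> False = False.
Case m = False: the conjunct m is False.
Both cases fail — unsatisfiable.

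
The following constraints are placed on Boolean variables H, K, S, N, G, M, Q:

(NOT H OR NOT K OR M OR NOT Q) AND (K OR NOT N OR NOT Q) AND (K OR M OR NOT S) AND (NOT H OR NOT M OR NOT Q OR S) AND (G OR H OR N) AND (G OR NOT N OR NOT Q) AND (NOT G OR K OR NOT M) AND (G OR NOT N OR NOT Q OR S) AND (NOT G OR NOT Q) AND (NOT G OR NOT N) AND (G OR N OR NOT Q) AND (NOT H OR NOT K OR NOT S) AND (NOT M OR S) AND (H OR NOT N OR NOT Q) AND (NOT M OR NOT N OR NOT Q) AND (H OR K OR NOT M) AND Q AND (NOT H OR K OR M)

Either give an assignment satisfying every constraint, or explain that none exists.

Case Q = True:
  (NOT G OR NOT Q) forces G = False.
  (G OR NOT N OR NOT Q) forces N = False.
  Clause (G OR N OR NOT Q) is falsified — contradiction.
Case Q = False:
  Clause (Q) is falsified — contradiction.
Both cases fail, so the formula is unsatisfiable.

Unsatisfiable — no assignment works.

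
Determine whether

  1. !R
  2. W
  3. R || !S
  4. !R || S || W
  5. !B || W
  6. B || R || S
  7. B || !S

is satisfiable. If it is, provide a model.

B=T; W=T; R=F; S=F

Unit clause (!R) forces R = False.
Unit clause (W) forces W = True.
In (R || !S) only !S is left, so S = False.
In (B || R || S) only B is left, so B = True.
All clauses satisfied.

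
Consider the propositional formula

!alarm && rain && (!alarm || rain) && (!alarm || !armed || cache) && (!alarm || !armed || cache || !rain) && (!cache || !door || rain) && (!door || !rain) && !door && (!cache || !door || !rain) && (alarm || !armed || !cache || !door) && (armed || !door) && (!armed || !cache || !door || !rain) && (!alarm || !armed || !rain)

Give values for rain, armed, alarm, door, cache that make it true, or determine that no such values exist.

Unit clause (!alarm) forces alarm = False.
Unit clause (rain) forces rain = True.
In (!door || !rain) only !door is left, so door = False.
Set armed = False.
Set cache = False.
All clauses satisfied.

rain: True, armed: False, alarm: False, door: False, cache: False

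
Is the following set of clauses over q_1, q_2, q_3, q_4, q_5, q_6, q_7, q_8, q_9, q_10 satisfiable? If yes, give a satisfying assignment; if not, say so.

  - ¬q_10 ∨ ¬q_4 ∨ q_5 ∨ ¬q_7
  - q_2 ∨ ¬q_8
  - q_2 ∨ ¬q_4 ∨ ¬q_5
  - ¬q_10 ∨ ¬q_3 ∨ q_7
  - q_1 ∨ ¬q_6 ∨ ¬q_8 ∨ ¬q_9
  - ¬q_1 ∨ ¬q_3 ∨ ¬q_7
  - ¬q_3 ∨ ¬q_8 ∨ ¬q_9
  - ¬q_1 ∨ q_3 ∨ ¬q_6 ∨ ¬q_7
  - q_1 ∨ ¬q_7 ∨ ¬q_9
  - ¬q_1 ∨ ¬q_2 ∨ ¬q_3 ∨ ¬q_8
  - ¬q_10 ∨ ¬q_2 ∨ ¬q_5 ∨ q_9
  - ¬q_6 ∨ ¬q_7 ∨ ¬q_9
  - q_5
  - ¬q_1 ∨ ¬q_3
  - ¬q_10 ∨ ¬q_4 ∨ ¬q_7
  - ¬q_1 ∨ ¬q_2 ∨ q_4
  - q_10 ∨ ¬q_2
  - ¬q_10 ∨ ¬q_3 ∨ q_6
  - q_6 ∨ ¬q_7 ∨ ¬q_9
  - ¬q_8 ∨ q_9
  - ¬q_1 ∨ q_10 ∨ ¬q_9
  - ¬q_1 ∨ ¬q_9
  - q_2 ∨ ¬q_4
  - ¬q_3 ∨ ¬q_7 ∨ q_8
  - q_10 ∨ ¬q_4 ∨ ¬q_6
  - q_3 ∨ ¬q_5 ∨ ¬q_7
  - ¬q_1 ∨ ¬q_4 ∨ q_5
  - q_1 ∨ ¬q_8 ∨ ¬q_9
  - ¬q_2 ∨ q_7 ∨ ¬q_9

q_1=F, q_2=F, q_3=F, q_4=F, q_5=T, q_6=T, q_7=F, q_8=F, q_9=T, q_10=F

Unit clause (q_5) forces q_5 = True.
Set q_1 = False.
Set q_2 = False.
  then (q_2 ∨ ¬q_8) forces q_8 = False.
  then (q_2 ∨ ¬q_4 ∨ ¬q_5) forces q_4 = False.
Set q_3 = False.
  then (q_3 ∨ ¬q_5 ∨ ¬q_7) forces q_7 = False.
Set q_6 = True.
Set q_9 = True.
Set q_10 = False.
All clauses satisfied.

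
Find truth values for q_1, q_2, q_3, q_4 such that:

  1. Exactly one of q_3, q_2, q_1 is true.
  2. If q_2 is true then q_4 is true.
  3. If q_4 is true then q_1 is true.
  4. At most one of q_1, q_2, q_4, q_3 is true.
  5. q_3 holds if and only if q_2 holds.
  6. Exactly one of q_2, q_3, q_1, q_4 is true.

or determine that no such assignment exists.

q_1 = True; q_2 = False; q_3 = False; q_4 = False

  (1) {q_3, q_2, q_1}: 1 true — exactly one ✓
  (2) q_2=F ⇒ q_4: vacuous ✓
  (3) q_4=F ⇒ q_1: vacuous ✓
  (4) {q_1, q_2, q_4, q_3}: 1 true — at most one ✓
  (5) q_3=F, q_2=F — same ✓
  (6) {q_2, q_3, q_1, q_4}: 1 true — exactly one ✓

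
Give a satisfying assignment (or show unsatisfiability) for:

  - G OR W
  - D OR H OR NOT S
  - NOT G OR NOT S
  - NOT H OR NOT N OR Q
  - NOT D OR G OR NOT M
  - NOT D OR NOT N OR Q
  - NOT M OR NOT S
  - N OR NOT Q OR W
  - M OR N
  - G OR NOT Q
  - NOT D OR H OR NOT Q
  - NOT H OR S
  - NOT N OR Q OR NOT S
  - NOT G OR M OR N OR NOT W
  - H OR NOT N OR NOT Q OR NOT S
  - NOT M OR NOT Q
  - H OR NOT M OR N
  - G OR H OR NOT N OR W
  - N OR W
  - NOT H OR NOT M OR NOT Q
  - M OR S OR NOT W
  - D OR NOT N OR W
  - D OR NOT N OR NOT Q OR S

N: True, Q: False, M: True, D: False, G: True, H: False, S: False, W: True

Try N = False:
  (M OR N) forces M = True.
  (NOT M OR NOT S) forces S = False.
  (NOT H OR S) forces H = False.
  clause (H OR NOT M OR N) is falsified — backtrack.
So N = True.
Set Q = False.
  then (NOT H OR NOT N OR Q) forces H = False.
  then (NOT D OR NOT N OR Q) forces D = False.
  then (NOT N OR Q OR NOT S) forces S = False.
  then (D OR NOT N OR W) forces W = True.
  then (M OR S OR NOT W) forces M = True.
Set G = True.
All clauses satisfied.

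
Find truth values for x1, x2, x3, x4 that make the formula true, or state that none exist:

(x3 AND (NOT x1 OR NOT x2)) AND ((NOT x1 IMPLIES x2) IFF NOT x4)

x1 = False, x2 = False, x3 = True, x4 = True

  x3 AND (NOT x1 OR NOT x2) = True
    NOT x1 OR NOT x2 = True
      NOT x1 = True
      NOT x2 = True
  (NOT x1 IMPLIES x2) IFF NOT x4 = True
    NOT x1 IMPLIES x2 = False
      NOT x1 = True
    NOT x4 = False
Both conjuncts True, so the formula holds.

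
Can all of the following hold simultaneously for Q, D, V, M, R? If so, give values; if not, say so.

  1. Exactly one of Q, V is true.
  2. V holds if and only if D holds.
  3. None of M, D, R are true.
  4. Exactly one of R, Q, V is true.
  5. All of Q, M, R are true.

The formula is unsatisfiable.

Case M = True:
  Constraint (3) is violated (M=T) — contradiction.
Case M = False:
  Constraint (5) is violated (M=F) — contradiction.
Both cases fail — unsatisfiable.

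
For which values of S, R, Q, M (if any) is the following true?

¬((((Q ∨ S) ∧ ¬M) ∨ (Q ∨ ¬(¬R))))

S = True; R = False; Q = False; M = True

  ¬((((Q ∨ S) ∧ ¬M) ∨ (Q ∨ ¬(¬R)))) = True
    ((Q ∨ S) ∧ ¬M) ∨ (Q ∨ ¬(¬R)) = False
      (Q ∨ S) ∧ ¬M = False
        Q ∨ S = True
        ¬M = False
      Q ∨ ¬(¬R) = False
        ¬(¬R) = False
          ¬R = True
The formula evaluates to True.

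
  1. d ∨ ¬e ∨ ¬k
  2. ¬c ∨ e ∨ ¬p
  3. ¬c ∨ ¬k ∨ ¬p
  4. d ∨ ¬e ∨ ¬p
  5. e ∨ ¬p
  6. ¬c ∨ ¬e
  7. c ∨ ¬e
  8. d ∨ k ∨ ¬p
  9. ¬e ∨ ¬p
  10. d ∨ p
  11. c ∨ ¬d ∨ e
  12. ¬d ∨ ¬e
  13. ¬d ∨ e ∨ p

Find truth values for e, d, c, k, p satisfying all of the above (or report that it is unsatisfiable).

Case e = True:
  (¬c ∨ ¬e) forces c = False.
  Clause (c ∨ ¬e) is falsified — contradiction.
Case e = False:
  (e ∨ ¬p) forces p = False.
  (d ∨ p) forces d = True.
  Clause (¬d ∨ e ∨ p) is falsified — contradiction.
Both cases fail, so the formula is unsatisfiable.

The formula is unsatisfiable.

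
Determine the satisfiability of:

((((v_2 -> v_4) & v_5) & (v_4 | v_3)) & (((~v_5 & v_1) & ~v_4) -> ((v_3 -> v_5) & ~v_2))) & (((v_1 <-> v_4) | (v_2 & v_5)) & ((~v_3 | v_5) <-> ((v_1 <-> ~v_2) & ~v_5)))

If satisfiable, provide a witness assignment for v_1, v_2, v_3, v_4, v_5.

Case v_5 = True: the conjunct (~v_3 | v_5) <-> ((v_1 <-> ~v_2) & ~v_5) becomes (~v_3 | True) <-> ((v_1 <-> ~v_2) & False) = False.
Case v_5 = False: the conjunct v_5 is False.
Both cases fail — unsatisfiable.

Unsatisfiable — no assignment works.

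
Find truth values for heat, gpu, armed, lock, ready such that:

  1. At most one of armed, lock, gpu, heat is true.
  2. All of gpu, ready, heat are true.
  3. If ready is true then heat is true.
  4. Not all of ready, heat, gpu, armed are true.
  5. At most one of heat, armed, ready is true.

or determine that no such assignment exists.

Case gpu = True:
  (1) with gpu=T forces armed = False.
  (1) with gpu=T forces lock = False.
  (1) with gpu=T forces heat = False.
  Constraint (2) is violated (heat=F) — contradiction.
Case gpu = False:
  Constraint (2) is violated (gpu=F) — contradiction.
Both cases fail — unsatisfiable.

No satisfying assignment exists.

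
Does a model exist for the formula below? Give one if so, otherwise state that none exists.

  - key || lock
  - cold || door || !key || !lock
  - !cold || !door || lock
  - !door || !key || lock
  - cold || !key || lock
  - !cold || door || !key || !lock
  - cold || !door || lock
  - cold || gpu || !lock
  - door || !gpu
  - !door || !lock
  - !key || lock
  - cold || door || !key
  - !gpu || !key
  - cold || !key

Set key = False.
  then (key || lock) forces lock = True.
  then (!door || !lock) forces door = False.
  then (door || !gpu) forces gpu = False.
  then (cold || gpu || !lock) forces cold = True.
All clauses satisfied.

key=F, door=F, gpu=F, lock=T, cold=T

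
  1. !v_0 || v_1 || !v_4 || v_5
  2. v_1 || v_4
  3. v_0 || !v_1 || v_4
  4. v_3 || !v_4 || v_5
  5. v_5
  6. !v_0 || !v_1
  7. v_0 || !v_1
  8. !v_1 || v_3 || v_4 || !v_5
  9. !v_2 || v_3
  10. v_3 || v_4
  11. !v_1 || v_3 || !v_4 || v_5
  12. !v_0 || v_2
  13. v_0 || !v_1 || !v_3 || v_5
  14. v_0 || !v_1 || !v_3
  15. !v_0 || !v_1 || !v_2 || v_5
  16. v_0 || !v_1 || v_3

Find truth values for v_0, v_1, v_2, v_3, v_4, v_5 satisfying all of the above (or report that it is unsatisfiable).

Unit clause (v_5) forces v_5 = True.
Set v_0 = True.
  then (!v_0 || !v_1) forces v_1 = False.
  then (!v_0 || v_2) forces v_2 = True.
  then (v_1 || v_4) forces v_4 = True.
  then (!v_2 || v_3) forces v_3 = True.
All clauses satisfied.

v_0 = True, v_1 = False, v_2 = True, v_3 = True, v_4 = True, v_5 = True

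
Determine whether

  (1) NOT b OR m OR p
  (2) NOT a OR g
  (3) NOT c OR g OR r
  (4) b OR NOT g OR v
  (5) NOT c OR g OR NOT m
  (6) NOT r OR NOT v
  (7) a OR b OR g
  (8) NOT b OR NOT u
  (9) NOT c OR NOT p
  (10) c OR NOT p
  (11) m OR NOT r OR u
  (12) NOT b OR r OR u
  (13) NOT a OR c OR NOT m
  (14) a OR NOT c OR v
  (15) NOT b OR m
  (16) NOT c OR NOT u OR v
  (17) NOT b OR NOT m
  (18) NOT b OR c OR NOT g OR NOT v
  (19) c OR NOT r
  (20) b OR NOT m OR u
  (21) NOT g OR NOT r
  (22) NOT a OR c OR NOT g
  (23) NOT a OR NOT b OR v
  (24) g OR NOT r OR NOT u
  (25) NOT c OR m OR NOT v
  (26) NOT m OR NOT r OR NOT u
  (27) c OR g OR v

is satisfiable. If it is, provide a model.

Set a = False.
Set g = True.
  then (NOT g OR NOT r) forces r = False.
Try b = True:
  (NOT b OR NOT u) forces u = False.
  clause (NOT b OR r OR u) is falsified — backtrack.
So b = False.
  then (b OR NOT g OR v) forces v = True.
Set c = False.
  then (c OR NOT p) forces p = False.
Set u = False.
  then (b OR NOT m OR u) forces m = False.
All clauses satisfied.

a=F; g=T; b=F; v=T; r=F; c=F; p=F; u=F; m=F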